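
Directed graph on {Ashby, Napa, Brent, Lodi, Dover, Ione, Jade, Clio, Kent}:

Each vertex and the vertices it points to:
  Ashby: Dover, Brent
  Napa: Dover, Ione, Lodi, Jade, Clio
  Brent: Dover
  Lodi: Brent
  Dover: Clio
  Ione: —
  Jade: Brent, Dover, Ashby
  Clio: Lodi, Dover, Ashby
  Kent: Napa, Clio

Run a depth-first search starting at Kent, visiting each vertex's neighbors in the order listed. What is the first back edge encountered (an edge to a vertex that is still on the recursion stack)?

DFS from Kent (visiting each vertex's neighbors in the order listed); mark gray on enter, black on exit:
Kent gray
  Napa gray
    Dover gray
      Clio gray
        Lodi gray
          Brent gray
            Brent→Dover: Dover is gray → back edge
First back edge: Brent → Dover.

Brent→Dover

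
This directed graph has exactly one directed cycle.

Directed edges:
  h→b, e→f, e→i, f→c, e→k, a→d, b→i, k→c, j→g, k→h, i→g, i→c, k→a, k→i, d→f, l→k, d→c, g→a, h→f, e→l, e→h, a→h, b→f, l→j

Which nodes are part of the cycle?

DFS with gray/black marking from a:
a gray
  d gray
    c gray
    c black
    f gray
      f→c: c black — skip
    f black
  d black
  h gray
    h→f: f black — skip
    b gray
      i gray
        g gray
          g→a: a is gray → back edge
Back edge closes the cycle a → h → b → i → g → a; its vertices are {a, b, g, h, i}.

a, b, g, h, i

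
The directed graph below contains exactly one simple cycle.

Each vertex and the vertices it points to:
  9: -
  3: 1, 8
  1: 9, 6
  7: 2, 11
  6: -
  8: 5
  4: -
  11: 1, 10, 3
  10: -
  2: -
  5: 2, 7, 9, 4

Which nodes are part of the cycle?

3, 5, 7, 8, 11

DFS with gray/black marking from 11:
11 gray
  1 gray
    9 gray
    9 black
    6 gray
    6 black
  1 black
  10 gray
  10 black
  3 gray
    3→1: 1 black — skip
    8 gray
      5 gray
        2 gray
        2 black
        7 gray
          7→2: 2 black — skip
          7→11: 11 is gray → back edge
Back edge closes the cycle 11 → 3 → 8 → 5 → 7 → 11; its vertices are {3, 5, 7, 8, 11}.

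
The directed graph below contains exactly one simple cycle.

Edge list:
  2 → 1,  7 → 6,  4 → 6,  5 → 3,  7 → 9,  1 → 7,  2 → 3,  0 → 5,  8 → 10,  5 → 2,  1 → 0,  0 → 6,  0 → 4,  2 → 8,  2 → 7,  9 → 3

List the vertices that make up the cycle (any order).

DFS with gray/black marking from 2:
2 gray
  1 gray
    7 gray
      9 gray
        3 gray
        3 black
      9 black
      6 gray
      6 black
    7 black
    0 gray
      4 gray
        4→6: 6 black — skip
      4 black
      5 gray
        5→3: 3 black — skip
        5→2: 2 is gray → back edge
Back edge closes the cycle 2 → 1 → 0 → 5 → 2; its vertices are {0, 1, 2, 5}.

0, 1, 2, 5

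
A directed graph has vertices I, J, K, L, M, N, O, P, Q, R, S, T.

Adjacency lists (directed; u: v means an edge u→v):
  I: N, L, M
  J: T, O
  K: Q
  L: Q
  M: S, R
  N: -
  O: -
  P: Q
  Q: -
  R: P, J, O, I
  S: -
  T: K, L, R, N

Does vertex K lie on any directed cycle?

No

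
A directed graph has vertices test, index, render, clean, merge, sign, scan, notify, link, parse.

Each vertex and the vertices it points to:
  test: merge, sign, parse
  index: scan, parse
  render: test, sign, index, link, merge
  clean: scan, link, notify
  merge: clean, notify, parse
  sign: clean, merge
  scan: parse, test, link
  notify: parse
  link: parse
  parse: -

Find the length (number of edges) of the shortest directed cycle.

For each vertex v, BFS finds the shortest path from v back to v.
The shortest such closed walk is sign → clean → scan → test → sign, length 4.

4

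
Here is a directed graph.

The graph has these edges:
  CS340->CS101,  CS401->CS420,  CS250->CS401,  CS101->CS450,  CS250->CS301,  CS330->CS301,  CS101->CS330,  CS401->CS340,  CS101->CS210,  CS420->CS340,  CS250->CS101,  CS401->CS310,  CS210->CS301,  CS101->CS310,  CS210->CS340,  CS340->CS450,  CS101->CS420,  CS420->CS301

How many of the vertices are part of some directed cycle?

A vertex is on a directed cycle iff it belongs to a strongly connected component of size ≥ 2 (or has a self-loop).
The vertices on cycles are {CS101, CS210, CS340, CS420} — 4 in total.

4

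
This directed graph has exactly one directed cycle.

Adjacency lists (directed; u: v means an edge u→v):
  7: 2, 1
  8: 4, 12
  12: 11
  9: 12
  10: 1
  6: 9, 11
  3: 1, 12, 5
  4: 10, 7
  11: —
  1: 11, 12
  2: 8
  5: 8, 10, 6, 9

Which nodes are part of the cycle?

DFS with gray/black marking from 8:
8 gray
  4 gray
    10 gray
      1 gray
        11 gray
        11 black
        12 gray
          12→11: 11 black — skip
        12 black
      1 black
    10 black
    7 gray
      2 gray
        2→8: 8 is gray → back edge
Back edge closes the cycle 8 → 4 → 7 → 2 → 8; its vertices are {2, 4, 7, 8}.

2, 4, 7, 8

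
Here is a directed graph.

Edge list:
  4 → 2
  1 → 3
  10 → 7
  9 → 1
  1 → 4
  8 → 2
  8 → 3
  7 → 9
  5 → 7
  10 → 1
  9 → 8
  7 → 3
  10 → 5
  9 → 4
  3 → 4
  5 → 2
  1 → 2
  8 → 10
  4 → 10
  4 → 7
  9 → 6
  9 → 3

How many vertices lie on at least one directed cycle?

A vertex is on a directed cycle iff it belongs to a strongly connected component of size ≥ 2 (or has a self-loop).
The vertices on cycles are {1, 3, 4, 5, 7, 8, 9, 10} — 8 in total.

8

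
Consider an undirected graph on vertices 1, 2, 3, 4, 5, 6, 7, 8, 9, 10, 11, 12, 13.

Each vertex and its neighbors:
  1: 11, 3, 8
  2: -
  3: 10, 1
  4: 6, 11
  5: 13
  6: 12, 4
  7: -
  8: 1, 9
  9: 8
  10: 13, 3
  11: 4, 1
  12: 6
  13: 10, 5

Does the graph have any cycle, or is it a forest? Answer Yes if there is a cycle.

DFS, tracking each vertex's parent; an edge to a visited non-parent vertex closes a cycle.
Start from 13:
visit 13 (parent –)
  visit 10 (parent 13)
    10–13: parent, skip
    visit 3 (parent 10)
      3–10: parent, skip
      visit 1 (parent 3)
        visit 11 (parent 1)
          visit 4 (parent 11)
            visit 6 (parent 4)
              visit 12 (parent 6)
                12–6: parent, skip
              6–4: parent, skip
            4–11: parent, skip
          11–1: parent, skip
        1–3: parent, skip
        visit 8 (parent 1)
          8–1: parent, skip
          visit 9 (parent 8)
            9–8: parent, skip
  visit 5 (parent 13)
    5–13: parent, skip
visit 2 (parent –)
visit 7 (parent –)
No non-parent visited neighbor found — the graph is a forest.

No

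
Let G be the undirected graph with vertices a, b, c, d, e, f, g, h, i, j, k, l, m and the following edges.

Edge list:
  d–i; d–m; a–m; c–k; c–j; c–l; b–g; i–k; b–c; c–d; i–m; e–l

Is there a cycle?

Yes

DFS, tracking each vertex's parent; an edge to a visited non-parent vertex closes a cycle.
Start from a:
visit a (parent –)
  visit m (parent a)
    visit d (parent m)
      d–m: parent, skip
      visit i (parent d)
        i–m: m visited and ≠ parent → cycle
Cycle: m – d – i – m.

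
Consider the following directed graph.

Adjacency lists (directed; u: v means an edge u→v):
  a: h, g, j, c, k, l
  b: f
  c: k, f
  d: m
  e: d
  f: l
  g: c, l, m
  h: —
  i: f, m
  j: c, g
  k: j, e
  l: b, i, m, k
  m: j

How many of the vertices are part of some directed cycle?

A vertex is on a directed cycle iff it belongs to a strongly connected component of size ≥ 2 (or has a self-loop).
The vertices on cycles are {b, c, d, e, f, g, i, j, k, l, m} — 11 in total.

11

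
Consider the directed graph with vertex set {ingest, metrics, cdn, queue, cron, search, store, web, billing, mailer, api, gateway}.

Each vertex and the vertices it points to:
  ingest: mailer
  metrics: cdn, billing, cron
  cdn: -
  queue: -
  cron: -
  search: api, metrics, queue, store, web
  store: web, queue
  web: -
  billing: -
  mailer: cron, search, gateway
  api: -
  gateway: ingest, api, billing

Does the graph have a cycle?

DFS with white/gray/black marking, starting from ingest:
ingest gray
  mailer gray
    cron gray
    cron black
    search gray
      api gray
      api black
      metrics gray
        cdn gray
        cdn black
        billing gray
        billing black
        metrics→cron: cron black — skip
      metrics black
      queue gray
      queue black
      store gray
        web gray
        web black
        store→queue: queue black — skip
      store black
      search→web: web black — skip
    search black
    gateway gray
      gateway→ingest: ingest is gray → back edge
Back edge found, so a cycle exists: ingest → mailer → gateway → ingest.

Yes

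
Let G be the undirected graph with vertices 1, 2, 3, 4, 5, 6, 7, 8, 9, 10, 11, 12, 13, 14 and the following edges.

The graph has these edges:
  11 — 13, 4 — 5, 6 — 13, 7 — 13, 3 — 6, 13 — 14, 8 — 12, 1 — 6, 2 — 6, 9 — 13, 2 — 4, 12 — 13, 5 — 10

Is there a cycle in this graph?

DFS, tracking each vertex's parent; an edge to a visited non-parent vertex closes a cycle.
Start from 9:
visit 9 (parent –)
  visit 13 (parent 9)
    visit 12 (parent 13)
      12–13: parent, skip
      visit 8 (parent 12)
        8–12: parent, skip
    visit 6 (parent 13)
      6–13: parent, skip
      visit 2 (parent 6)
        2–6: parent, skip
        visit 4 (parent 2)
          4–2: parent, skip
          visit 5 (parent 4)
            5–4: parent, skip
            visit 10 (parent 5)
              10–5: parent, skip
      visit 3 (parent 6)
        3–6: parent, skip
      visit 1 (parent 6)
        1–6: parent, skip
    13–9: parent, skip
    visit 14 (parent 13)
      14–13: parent, skip
    visit 11 (parent 13)
      11–13: parent, skip
    visit 7 (parent 13)
      7–13: parent, skip
No non-parent visited neighbor found — the graph is a forest.

No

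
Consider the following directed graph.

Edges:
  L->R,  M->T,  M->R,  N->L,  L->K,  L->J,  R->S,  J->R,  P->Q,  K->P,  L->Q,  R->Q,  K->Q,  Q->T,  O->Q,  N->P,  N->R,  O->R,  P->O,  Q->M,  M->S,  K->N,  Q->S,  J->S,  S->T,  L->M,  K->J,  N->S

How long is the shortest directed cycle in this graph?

3

For each vertex v, BFS finds the shortest path from v back to v.
The shortest such closed walk is K → N → L → K, length 3.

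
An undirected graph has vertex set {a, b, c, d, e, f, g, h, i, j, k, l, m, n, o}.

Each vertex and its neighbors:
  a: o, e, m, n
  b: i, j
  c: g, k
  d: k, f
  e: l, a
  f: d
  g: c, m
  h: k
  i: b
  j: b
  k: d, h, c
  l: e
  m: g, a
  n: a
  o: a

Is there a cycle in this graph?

No

DFS, tracking each vertex's parent; an edge to a visited non-parent vertex closes a cycle.
Start from k:
visit k (parent –)
  visit d (parent k)
    d–k: parent, skip
    visit f (parent d)
      f–d: parent, skip
  visit h (parent k)
    h–k: parent, skip
  visit c (parent k)
    visit g (parent c)
      g–c: parent, skip
      visit m (parent g)
        m–g: parent, skip
        visit a (parent m)
          visit o (parent a)
            o–a: parent, skip
          visit e (parent a)
            visit l (parent e)
              l–e: parent, skip
            e–a: parent, skip
          a–m: parent, skip
          visit n (parent a)
            n–a: parent, skip
    c–k: parent, skip
visit b (parent –)
  visit i (parent b)
    i–b: parent, skip
  visit j (parent b)
    j–b: parent, skip
No non-parent visited neighbor found — the graph is a forest.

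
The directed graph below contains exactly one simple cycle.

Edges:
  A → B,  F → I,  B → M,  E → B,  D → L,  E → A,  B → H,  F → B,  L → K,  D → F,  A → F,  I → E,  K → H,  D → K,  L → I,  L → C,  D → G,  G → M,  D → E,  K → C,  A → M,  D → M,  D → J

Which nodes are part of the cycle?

A, E, F, I

DFS with gray/black marking from E:
E gray
  B gray
    M gray
    M black
    H gray
    H black
  B black
  A gray
    A→B: B black — skip
    A→M: M black — skip
    F gray
      I gray
        I→E: E is gray → back edge
Back edge closes the cycle E → A → F → I → E; its vertices are {A, E, F, I}.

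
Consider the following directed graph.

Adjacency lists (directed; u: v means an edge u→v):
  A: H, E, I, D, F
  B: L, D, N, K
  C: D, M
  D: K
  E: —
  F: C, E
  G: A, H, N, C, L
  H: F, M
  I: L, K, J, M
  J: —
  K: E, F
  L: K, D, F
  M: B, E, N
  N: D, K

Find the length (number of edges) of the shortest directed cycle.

For each vertex v, BFS finds the shortest path from v back to v.
The shortest such closed walk is C → D → K → F → C, length 4.

4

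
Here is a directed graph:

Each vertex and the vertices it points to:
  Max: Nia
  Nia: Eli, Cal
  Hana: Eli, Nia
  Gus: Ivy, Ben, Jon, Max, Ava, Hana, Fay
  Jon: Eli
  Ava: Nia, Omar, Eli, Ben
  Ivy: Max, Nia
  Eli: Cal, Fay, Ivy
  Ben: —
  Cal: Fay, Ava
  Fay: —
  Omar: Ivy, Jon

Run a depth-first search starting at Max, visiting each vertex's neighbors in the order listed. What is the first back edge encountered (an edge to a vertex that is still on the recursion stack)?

Ava→Nia

DFS from Max (visiting each vertex's neighbors in the order listed); mark gray on enter, black on exit:
Max gray
  Nia gray
    Eli gray
      Cal gray
        Fay gray
        Fay black
        Ava gray
          Ava→Nia: Nia is gray → back edge
First back edge: Ava → Nia.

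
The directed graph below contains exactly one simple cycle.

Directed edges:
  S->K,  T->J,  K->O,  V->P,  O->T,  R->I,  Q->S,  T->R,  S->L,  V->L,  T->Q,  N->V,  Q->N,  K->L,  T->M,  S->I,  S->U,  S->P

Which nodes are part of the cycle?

K, O, Q, S, T

DFS with gray/black marking from T:
T gray
  R gray
    I gray
    I black
  R black
  M gray
  M black
  J gray
  J black
  Q gray
    N gray
      V gray
        P gray
        P black
        L gray
        L black
      V black
    N black
    S gray
      S→I: I black — skip
      K gray
        O gray
          O→T: T is gray → back edge
Back edge closes the cycle T → Q → S → K → O → T; its vertices are {K, O, Q, S, T}.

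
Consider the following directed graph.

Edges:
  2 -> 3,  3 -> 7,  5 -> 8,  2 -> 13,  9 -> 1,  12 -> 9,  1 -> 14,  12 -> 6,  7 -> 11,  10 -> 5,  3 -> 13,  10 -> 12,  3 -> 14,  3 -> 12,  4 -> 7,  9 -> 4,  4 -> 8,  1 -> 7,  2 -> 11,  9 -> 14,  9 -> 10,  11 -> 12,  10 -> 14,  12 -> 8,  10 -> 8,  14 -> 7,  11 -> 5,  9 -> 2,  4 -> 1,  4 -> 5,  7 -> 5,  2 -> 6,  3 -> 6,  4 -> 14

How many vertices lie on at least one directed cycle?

A vertex is on a directed cycle iff it belongs to a strongly connected component of size ≥ 2 (or has a self-loop).
The vertices on cycles are {1, 2, 3, 4, 7, 9, 10, 11, 12, 14} — 10 in total.

10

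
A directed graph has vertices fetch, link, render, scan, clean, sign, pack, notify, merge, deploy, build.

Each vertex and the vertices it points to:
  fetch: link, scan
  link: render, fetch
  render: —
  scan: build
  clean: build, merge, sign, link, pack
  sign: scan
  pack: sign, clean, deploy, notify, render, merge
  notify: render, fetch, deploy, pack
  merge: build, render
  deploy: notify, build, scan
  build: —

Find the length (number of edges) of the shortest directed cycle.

2

For each vertex v, BFS finds the shortest path from v back to v.
The shortest such closed walk is notify → deploy → notify, length 2.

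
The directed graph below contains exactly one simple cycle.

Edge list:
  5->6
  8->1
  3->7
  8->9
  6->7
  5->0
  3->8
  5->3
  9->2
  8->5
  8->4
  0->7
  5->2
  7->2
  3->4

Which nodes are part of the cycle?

DFS with gray/black marking from 8:
8 gray
  5 gray
    3 gray
      4 gray
      4 black
      7 gray
        2 gray
        2 black
      7 black
      3→8: 8 is gray → back edge
Back edge closes the cycle 8 → 5 → 3 → 8; its vertices are {3, 5, 8}.

3, 5, 8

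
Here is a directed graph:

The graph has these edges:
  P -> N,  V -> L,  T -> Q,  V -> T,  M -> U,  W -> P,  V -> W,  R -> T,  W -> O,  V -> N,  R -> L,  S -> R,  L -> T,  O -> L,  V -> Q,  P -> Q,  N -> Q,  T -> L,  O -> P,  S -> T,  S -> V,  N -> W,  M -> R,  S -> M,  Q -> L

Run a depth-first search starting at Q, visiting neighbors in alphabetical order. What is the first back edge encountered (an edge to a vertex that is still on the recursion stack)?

T->L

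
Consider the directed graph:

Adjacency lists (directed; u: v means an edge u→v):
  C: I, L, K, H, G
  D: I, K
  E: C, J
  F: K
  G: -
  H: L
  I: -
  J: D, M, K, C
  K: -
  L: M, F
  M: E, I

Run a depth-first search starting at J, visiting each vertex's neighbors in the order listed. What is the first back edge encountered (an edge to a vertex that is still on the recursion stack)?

DFS from J (visiting each vertex's neighbors in the order listed); mark gray on enter, black on exit:
J gray
  D gray
    I gray
    I black
    K gray
    K black
  D black
  M gray
    E gray
      C gray
        C→I: I black — skip
        L gray
          L→M: M is gray → back edge
First back edge: L → M.

L->M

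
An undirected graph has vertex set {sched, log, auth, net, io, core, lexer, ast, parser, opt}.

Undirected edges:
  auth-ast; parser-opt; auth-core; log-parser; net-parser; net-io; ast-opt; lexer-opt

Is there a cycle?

No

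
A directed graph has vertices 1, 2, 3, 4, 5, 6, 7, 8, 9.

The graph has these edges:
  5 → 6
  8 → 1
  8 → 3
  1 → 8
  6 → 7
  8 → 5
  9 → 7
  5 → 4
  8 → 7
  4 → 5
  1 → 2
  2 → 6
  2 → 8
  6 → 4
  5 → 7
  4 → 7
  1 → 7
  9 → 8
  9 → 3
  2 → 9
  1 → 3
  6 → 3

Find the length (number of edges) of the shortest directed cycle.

For each vertex v, BFS finds the shortest path from v back to v.
The shortest such closed walk is 1 → 8 → 1, length 2.

2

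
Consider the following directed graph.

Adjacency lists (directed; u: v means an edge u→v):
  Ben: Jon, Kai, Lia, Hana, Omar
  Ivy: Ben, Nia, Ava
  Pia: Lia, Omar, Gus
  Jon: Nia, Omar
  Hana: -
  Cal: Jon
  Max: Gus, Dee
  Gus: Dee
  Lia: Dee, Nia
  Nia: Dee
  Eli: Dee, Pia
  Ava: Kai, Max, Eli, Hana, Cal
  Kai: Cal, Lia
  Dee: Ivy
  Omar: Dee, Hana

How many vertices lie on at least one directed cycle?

A vertex is on a directed cycle iff it belongs to a strongly connected component of size ≥ 2 (or has a self-loop).
The vertices on cycles are {Ava, Ben, Cal, Dee, Eli, Gus, Ivy, Jon, Kai, Lia, Max, Nia, Pia, Omar} — 14 in total.

14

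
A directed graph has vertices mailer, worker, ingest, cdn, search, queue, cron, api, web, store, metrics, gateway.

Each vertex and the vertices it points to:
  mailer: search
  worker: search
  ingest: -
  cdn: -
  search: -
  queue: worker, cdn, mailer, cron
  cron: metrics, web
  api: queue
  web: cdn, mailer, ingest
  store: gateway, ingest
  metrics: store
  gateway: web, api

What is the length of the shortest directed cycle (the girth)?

6

For each vertex v, BFS finds the shortest path from v back to v.
The shortest such closed walk is queue → cron → metrics → store → gateway → api → queue, length 6.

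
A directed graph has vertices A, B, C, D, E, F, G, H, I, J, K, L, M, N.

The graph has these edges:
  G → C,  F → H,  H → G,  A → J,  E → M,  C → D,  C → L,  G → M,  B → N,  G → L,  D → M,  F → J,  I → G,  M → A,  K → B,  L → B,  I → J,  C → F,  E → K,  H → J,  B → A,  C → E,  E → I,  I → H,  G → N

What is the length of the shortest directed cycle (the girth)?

4

For each vertex v, BFS finds the shortest path from v back to v.
The shortest such closed walk is C → F → H → G → C, length 4.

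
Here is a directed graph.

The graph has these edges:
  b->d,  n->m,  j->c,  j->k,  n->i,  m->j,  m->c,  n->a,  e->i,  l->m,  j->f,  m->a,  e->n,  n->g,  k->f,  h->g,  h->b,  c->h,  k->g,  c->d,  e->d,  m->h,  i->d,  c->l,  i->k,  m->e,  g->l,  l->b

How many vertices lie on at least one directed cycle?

10

A vertex is on a directed cycle iff it belongs to a strongly connected component of size ≥ 2 (or has a self-loop).
The vertices on cycles are {c, e, g, h, i, j, k, l, m, n} — 10 in total.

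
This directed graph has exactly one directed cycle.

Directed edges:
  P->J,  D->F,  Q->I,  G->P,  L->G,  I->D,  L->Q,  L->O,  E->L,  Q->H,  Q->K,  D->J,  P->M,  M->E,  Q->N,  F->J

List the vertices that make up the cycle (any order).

E, G, L, M, P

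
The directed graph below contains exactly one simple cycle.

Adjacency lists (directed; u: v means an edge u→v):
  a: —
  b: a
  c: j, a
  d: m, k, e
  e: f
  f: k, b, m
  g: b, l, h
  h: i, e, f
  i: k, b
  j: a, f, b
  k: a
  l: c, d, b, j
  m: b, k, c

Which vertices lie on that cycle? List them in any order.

DFS with gray/black marking from j:
j gray
  a gray
  a black
  f gray
    k gray
      k→a: a black — skip
    k black
    b gray
      b→a: a black — skip
    b black
    m gray
      m→b: b black — skip
      m→k: k black — skip
      c gray
        c→j: j is gray → back edge
Back edge closes the cycle j → f → m → c → j; its vertices are {c, f, j, m}.

c, f, j, m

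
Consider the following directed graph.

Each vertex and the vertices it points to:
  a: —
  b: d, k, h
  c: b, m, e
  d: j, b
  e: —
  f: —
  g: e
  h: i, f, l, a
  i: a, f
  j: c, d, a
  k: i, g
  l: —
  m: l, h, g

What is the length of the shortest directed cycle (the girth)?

2

For each vertex v, BFS finds the shortest path from v back to v.
The shortest such closed walk is b → d → b, length 2.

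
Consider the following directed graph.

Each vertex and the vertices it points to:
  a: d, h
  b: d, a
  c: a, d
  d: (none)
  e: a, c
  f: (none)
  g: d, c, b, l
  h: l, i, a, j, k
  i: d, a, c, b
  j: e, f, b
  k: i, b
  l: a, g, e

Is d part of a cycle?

d lies on a cycle iff there is a path from d back to itself.
Exploring from d, it never reaches itself; equivalently, its strongly connected component is a singleton.

No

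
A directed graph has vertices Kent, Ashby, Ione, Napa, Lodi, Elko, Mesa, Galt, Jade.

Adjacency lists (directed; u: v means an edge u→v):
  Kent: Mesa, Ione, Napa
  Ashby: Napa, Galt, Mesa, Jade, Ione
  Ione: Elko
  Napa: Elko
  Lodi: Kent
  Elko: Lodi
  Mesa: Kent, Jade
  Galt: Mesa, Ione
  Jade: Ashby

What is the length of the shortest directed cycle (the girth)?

For each vertex v, BFS finds the shortest path from v back to v.
The shortest such closed walk is Ashby → Jade → Ashby, length 2.

2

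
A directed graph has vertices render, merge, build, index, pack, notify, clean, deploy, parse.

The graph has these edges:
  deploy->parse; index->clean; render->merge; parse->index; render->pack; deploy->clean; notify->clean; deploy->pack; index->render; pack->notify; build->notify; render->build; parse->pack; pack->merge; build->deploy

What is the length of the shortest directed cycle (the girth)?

For each vertex v, BFS finds the shortest path from v back to v.
The shortest such closed walk is render → build → deploy → parse → index → render, length 5.

5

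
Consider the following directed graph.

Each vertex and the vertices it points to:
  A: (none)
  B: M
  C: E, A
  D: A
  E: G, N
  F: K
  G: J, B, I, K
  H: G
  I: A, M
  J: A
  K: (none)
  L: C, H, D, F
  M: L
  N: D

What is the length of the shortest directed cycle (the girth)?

5

For each vertex v, BFS finds the shortest path from v back to v.
The shortest such closed walk is L → H → G → I → M → L, length 5.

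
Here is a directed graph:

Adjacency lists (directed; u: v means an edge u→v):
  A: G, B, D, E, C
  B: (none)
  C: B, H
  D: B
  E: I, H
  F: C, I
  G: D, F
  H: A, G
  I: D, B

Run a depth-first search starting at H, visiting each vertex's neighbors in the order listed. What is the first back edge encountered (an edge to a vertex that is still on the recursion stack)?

DFS from H (visiting each vertex's neighbors in the order listed); mark gray on enter, black on exit:
H gray
  A gray
    G gray
      D gray
        B gray
        B black
      D black
      F gray
        C gray
          C→B: B black — skip
          C→H: H is gray → back edge
First back edge: C → H.

C→H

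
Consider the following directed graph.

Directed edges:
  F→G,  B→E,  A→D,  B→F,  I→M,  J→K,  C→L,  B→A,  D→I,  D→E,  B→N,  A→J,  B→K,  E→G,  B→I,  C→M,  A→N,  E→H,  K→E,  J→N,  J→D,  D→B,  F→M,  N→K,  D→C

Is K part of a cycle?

K lies on a cycle iff there is a path from K back to itself.
Exploring from K, it never reaches itself; equivalently, its strongly connected component is a singleton.

No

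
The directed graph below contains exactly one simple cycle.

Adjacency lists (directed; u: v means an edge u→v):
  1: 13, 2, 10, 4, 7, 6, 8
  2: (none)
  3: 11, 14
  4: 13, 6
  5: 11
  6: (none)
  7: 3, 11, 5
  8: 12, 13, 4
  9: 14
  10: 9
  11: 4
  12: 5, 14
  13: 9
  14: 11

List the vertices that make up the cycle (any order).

DFS with gray/black marking from 4:
4 gray
  13 gray
    9 gray
      14 gray
        11 gray
          11→4: 4 is gray → back edge
Back edge closes the cycle 4 → 13 → 9 → 14 → 11 → 4; its vertices are {4, 9, 11, 13, 14}.

4, 9, 11, 13, 14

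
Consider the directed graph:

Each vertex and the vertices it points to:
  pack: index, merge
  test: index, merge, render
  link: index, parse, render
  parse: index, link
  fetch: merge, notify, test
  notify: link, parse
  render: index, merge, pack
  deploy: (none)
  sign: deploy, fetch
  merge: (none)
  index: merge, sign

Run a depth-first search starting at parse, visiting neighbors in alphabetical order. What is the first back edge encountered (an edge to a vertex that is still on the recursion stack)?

DFS from parse (visiting neighbors in alphabetical order); mark gray on enter, black on exit:
parse gray
  index gray
    merge gray
    merge black
    sign gray
      deploy gray
      deploy black
      fetch gray
        fetch→merge: merge black — skip
        notify gray
          link gray
            link→index: index is gray → back edge
First back edge: link → index.

link→index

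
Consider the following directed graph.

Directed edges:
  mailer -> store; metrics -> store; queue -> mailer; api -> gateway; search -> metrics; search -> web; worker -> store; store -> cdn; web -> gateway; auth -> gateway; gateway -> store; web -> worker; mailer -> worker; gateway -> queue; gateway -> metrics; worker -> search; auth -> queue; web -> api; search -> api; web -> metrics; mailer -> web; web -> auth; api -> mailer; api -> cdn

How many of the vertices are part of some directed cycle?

8

A vertex is on a directed cycle iff it belongs to a strongly connected component of size ≥ 2 (or has a self-loop).
The vertices on cycles are {api, web, auth, queue, mailer, search, worker, gateway} — 8 in total.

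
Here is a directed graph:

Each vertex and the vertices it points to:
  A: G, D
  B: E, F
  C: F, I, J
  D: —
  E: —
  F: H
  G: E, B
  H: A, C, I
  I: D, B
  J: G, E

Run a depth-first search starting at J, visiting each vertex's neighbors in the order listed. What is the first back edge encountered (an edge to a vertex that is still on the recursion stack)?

DFS from J (visiting each vertex's neighbors in the order listed); mark gray on enter, black on exit:
J gray
  G gray
    E gray
    E black
    B gray
      B→E: E black — skip
      F gray
        H gray
          A gray
            A→G: G is gray → back edge
First back edge: A → G.

A→G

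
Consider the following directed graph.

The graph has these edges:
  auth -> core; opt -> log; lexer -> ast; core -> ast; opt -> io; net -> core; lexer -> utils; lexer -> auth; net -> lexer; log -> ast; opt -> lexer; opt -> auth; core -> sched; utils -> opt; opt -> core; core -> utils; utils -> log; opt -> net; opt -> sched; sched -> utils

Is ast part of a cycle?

No

ast lies on a cycle iff there is a path from ast back to itself.
Exploring from ast, it never reaches itself; equivalently, its strongly connected component is a singleton.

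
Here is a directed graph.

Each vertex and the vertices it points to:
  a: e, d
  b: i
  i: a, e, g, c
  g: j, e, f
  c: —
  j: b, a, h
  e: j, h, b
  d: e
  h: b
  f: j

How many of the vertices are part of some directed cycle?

9

A vertex is on a directed cycle iff it belongs to a strongly connected component of size ≥ 2 (or has a self-loop).
The vertices on cycles are {a, b, d, e, f, g, h, i, j} — 9 in total.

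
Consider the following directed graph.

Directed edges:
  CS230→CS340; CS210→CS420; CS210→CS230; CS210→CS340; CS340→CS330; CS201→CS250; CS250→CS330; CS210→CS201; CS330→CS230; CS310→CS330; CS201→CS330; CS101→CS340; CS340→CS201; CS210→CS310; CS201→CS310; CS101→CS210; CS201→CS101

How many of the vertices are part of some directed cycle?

A vertex is on a directed cycle iff it belongs to a strongly connected component of size ≥ 2 (or has a self-loop).
The vertices on cycles are {CS101, CS201, CS210, CS230, CS250, CS310, CS330, CS340} — 8 in total.

8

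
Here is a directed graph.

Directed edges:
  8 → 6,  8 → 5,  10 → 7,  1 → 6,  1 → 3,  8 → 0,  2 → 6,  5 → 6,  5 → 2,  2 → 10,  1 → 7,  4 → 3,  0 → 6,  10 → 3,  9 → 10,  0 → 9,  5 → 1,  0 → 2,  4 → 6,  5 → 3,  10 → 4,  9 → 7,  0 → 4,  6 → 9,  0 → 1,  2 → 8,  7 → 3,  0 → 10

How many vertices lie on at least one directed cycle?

8

A vertex is on a directed cycle iff it belongs to a strongly connected component of size ≥ 2 (or has a self-loop).
The vertices on cycles are {0, 2, 4, 5, 6, 8, 9, 10} — 8 in total.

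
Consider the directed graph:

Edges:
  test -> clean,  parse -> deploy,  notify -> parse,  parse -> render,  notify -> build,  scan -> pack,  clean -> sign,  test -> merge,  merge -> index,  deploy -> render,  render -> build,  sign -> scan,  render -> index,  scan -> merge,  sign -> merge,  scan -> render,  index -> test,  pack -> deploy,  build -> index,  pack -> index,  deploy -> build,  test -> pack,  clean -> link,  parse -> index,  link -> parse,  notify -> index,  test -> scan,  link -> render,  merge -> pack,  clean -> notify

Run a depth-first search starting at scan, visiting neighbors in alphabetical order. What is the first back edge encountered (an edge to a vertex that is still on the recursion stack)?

build→index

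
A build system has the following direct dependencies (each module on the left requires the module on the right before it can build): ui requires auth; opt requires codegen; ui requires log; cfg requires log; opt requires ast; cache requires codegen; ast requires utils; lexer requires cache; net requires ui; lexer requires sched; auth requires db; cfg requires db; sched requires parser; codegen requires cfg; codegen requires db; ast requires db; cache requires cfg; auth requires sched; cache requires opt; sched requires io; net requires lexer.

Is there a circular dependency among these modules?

No

DFS with white/gray/black marking, starting from io:
io gray
io black
auth gray
  sched gray
    sched→io: io black — skip
    parser gray
    parser black
  sched black
  db gray
  db black
auth black
ast gray
  utils gray
  utils black
  ast→db: db black — skip
ast black
lexer gray
  lexer→sched: sched black — skip
  cache gray
    opt gray
      codegen gray
        cfg gray
          cfg→db: db black — skip
          log gray
          log black
        cfg black
        codegen→db: db black — skip
      codegen black
      opt→ast: ast black — skip
    opt black
    cache→codegen: codegen black — skip
    cache→cfg: cfg black — skip
  cache black
lexer black
ui gray
  ui→auth: auth black — skip
  ui→log: log black — skip
ui black
net gray
  net→lexer: lexer black — skip
  net→ui: ui black — skip
net black
Every edge goes to a white or black vertex — no back edge, so the graph is acyclic.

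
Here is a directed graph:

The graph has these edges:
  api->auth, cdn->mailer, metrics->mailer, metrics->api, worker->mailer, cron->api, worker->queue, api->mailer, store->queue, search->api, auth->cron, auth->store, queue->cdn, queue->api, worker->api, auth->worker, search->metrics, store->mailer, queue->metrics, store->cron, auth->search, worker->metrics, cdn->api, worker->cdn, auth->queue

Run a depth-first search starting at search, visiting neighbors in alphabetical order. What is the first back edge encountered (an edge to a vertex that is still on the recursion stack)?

cron->api

DFS from search (visiting neighbors in alphabetical order); mark gray on enter, black on exit:
search gray
  api gray
    auth gray
      cron gray
        cron→api: api is gray → back edge
First back edge: cron → api.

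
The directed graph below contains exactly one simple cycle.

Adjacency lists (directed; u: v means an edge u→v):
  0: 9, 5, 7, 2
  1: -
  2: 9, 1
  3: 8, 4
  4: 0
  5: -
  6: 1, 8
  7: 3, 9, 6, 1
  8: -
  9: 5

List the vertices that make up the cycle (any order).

0, 3, 4, 7

DFS with gray/black marking from 0:
0 gray
  9 gray
    5 gray
    5 black
  9 black
  0→5: 5 black — skip
  7 gray
    3 gray
      8 gray
      8 black
      4 gray
        4→0: 0 is gray → back edge
Back edge closes the cycle 0 → 7 → 3 → 4 → 0; its vertices are {0, 3, 4, 7}.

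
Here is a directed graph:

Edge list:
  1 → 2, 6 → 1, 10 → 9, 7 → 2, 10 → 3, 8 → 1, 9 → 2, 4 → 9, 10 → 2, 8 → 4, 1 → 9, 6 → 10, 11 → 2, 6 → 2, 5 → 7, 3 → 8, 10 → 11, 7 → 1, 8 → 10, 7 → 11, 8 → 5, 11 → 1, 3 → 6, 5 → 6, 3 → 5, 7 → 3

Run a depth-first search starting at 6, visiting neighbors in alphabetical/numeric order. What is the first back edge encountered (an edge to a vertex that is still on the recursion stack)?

5->6

DFS from 6 (visiting neighbors in alphabetical/numeric order); mark gray on enter, black on exit:
6 gray
  1 gray
    2 gray
    2 black
    9 gray
      9→2: 2 black — skip
    9 black
  1 black
  6→2: 2 black — skip
  10 gray
    10→2: 2 black — skip
    3 gray
      5 gray
        5→6: 6 is gray → back edge
First back edge: 5 → 6.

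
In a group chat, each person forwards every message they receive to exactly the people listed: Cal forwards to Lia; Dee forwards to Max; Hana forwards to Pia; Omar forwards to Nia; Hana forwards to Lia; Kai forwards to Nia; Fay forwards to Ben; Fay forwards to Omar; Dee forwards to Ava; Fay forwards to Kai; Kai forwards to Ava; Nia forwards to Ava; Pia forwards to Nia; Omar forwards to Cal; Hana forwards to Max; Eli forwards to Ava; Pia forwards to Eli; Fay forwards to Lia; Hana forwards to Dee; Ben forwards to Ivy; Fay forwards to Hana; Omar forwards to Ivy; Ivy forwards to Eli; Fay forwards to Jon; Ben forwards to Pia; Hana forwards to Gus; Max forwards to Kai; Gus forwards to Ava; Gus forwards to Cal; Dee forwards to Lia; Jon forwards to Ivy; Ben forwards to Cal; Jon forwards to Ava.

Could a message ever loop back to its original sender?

No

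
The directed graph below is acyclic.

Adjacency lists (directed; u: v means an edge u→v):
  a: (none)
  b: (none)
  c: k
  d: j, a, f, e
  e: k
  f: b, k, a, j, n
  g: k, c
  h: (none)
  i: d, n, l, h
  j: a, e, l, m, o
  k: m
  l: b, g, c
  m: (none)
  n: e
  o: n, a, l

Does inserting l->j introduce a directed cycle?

Yes

Adding l→j creates a cycle iff j can already reach l.
Path from j: j → l.
So j → … → l → j is a cycle.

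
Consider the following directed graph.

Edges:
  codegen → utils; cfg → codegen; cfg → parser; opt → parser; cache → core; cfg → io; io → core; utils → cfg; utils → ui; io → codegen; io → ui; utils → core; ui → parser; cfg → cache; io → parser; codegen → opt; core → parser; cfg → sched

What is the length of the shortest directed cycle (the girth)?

3

For each vertex v, BFS finds the shortest path from v back to v.
The shortest such closed walk is cfg → codegen → utils → cfg, length 3.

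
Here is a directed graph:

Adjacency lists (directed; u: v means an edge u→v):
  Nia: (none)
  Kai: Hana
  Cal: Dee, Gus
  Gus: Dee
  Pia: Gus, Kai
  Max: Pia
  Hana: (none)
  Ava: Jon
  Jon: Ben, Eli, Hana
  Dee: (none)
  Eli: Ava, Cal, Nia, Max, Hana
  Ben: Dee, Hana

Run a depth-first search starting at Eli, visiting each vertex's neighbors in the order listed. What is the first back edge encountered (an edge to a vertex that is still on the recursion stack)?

DFS from Eli (visiting each vertex's neighbors in the order listed); mark gray on enter, black on exit:
Eli gray
  Ava gray
    Jon gray
      Ben gray
        Dee gray
        Dee black
        Hana gray
        Hana black
      Ben black
      Jon→Eli: Eli is gray → back edge
First back edge: Jon → Eli.

Jon→Eli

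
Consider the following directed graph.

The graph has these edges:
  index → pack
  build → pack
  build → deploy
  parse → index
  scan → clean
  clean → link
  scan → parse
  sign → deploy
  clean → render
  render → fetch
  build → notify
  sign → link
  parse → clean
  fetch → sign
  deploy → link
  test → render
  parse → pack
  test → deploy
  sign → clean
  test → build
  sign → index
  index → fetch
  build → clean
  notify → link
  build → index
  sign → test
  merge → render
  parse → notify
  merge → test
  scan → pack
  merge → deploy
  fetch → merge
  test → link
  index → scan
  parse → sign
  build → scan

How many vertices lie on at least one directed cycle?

10

A vertex is on a directed cycle iff it belongs to a strongly connected component of size ≥ 2 (or has a self-loop).
The vertices on cycles are {scan, sign, test, build, clean, fetch, index, merge, parse, render} — 10 in total.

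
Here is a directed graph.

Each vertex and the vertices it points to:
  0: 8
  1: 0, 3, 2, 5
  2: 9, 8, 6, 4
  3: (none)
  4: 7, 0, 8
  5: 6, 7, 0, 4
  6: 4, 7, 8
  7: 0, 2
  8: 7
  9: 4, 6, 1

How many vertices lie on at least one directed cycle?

A vertex is on a directed cycle iff it belongs to a strongly connected component of size ≥ 2 (or has a self-loop).
The vertices on cycles are {0, 1, 2, 4, 5, 6, 7, 8, 9} — 9 in total.

9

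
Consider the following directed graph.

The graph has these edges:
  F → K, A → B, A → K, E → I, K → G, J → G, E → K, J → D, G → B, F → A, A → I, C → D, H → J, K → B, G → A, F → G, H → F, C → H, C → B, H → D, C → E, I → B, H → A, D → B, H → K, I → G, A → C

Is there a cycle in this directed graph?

DFS with white/gray/black marking, starting from H:
H gray
  J gray
    D gray
      B gray
      B black
    D black
    G gray
      A gray
        A→B: B black — skip
        C gray
          C→B: B black — skip
          C→D: D black — skip
          E gray
            I gray
              I→G: G is gray → back edge
Back edge found, so a cycle exists: G → A → C → E → I → G.

Yes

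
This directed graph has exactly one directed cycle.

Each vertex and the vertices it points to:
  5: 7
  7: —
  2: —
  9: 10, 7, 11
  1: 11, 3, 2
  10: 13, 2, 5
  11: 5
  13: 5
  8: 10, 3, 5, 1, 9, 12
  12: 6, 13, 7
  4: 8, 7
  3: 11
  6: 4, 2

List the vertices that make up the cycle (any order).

4, 6, 8, 12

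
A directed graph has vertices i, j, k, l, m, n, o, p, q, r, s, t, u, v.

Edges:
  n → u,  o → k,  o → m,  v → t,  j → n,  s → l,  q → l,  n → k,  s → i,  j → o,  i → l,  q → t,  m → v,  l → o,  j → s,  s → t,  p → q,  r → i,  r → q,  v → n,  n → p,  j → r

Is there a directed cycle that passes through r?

No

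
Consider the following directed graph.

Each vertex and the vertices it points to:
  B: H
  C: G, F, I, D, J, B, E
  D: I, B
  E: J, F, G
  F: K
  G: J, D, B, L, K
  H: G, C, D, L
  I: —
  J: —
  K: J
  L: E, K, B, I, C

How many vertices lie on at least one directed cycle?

7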